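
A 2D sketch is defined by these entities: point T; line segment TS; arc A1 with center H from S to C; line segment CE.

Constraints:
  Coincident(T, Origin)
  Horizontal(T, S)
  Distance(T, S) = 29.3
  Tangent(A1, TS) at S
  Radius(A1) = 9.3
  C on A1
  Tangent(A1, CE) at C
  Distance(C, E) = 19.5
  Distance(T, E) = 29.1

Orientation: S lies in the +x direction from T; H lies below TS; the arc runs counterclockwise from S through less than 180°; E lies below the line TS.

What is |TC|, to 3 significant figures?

21.4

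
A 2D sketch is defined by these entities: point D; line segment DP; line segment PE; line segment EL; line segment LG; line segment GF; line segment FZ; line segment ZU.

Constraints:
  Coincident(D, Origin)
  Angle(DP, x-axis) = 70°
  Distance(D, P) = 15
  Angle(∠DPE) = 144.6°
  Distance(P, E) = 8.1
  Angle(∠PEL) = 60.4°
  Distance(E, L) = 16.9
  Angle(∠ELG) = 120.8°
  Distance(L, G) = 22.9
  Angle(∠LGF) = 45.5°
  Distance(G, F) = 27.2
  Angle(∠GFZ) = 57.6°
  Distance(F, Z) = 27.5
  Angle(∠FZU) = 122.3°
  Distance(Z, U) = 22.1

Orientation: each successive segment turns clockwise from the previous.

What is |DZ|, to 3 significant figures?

19.7

D is at the origin; DP runs at 70.0° with length 15.0, so P = (5.13, 14.1). ∠DPE = 144.6° gives PE at 34.6° from the x-axis; with |PE| = 8.1, E = (11.8, 18.7). ∠PEL = 60.4° gives EL at -85.0° from the x-axis; with |EL| = 16.9, L = (13.3, 1.86). ∠ELG = 120.8° gives LG at -144° from the x-axis; with |LG| = 22.9, G = (-5.30, -11.5). ∠LGF = 45.5° gives GF at 81.3° from the x-axis; with |GF| = 27.2, F = (-1.19, 15.4). ∠GFZ = 57.6° gives FZ at -41.1° from the x-axis; with |FZ| = 27.5, Z = (19.5, -2.73). Then |DZ| = |Z − D| = 19.7.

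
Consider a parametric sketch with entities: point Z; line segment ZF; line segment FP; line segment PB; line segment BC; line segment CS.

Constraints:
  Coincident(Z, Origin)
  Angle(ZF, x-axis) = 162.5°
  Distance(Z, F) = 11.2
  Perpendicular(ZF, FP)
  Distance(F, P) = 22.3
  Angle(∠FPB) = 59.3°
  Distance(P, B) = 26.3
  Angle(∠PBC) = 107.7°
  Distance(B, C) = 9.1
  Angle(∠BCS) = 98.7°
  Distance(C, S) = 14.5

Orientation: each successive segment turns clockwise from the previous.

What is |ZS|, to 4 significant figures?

5.208

Z is at the origin; ZF runs at 162.5° with length 11.2, so F = (-10.68, 3.368). ZF ⟂ FP, so FP runs at 72.50°; with |FP| = 22.3, P = (-3.976, 24.64). ∠FPB = 59.3° gives PB at -48.20° from the x-axis; with |PB| = 26.3, B = (13.55, 5.030). ∠PBC = 107.7° gives BC at -120.5° from the x-axis; with |BC| = 9.1, C = (8.935, -2.811). ∠BCS = 98.7° gives CS at 158.2° from the x-axis; with |CS| = 14.5, S = (-4.528, 2.574). Then |ZS| = |S − Z| = 5.208.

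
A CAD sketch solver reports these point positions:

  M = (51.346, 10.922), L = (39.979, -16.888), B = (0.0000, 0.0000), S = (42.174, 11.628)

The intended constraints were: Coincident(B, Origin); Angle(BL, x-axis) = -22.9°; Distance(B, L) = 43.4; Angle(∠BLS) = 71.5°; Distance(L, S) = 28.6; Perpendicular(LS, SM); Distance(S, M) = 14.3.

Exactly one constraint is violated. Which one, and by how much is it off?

Distance(S, M) = 14.3 — off by 5.10.

B = (0.00, 0.00) ✓; BL at -22.90° ✓; |BL| = 43.40 ✓; ∠BLS = 71.50° ✓; |LS| = 28.60 ✓; ∠(LS, SM) = 90.00° ✓; |SM| = 9.199 ✗.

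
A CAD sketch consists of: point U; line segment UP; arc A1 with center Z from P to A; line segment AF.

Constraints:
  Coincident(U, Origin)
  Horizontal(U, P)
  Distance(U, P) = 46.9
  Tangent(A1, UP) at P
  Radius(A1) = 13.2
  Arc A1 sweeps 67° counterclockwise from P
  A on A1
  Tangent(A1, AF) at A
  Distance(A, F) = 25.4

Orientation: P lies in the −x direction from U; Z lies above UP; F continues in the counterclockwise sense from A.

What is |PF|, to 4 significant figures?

38.40

On A1, P sits at bearing -90° from Z; a 67° counterclockwise sweep puts A at bearing -23°, so A = Z + 13.2·(cos -23°, sin -23°) = (-34.75, 8.042). The tangent condition forces ZA to be normal to AF, so AF runs along (−sin -23°, cos -23°); with |AF| = 25.4, F = (-24.82, 31.42). Then |PF| = |F − P| = 38.40.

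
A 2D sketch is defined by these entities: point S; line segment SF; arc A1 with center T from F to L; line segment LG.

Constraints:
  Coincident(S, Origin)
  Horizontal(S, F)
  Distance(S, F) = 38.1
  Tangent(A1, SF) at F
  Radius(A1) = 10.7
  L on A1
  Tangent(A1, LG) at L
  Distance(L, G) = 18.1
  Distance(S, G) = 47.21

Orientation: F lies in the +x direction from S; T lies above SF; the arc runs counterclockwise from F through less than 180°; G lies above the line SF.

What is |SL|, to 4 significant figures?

49.60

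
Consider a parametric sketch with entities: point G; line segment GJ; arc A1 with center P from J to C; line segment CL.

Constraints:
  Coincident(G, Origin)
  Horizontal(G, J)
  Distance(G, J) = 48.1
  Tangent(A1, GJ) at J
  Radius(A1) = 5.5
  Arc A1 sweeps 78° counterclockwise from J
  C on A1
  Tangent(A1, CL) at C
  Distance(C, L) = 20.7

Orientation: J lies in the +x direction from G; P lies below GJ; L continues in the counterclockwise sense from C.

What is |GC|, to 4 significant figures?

42.94

G is at the origin; G and J share the same y with |GJ| = 48.1 and J on the +x side, so J = (48.10, 0.000). A1 meets GJ tangentially, so PJ is at right angles to GJ, so P = J + (0, -5.5) = (48.10, -5.500). On A1, J sits at bearing 90° from P; a 78° counterclockwise sweep puts C at bearing 168°, so C = P + 5.5·(cos 168°, sin 168°) = (42.72, -4.356). Then |GC| = |C − G| = 42.94.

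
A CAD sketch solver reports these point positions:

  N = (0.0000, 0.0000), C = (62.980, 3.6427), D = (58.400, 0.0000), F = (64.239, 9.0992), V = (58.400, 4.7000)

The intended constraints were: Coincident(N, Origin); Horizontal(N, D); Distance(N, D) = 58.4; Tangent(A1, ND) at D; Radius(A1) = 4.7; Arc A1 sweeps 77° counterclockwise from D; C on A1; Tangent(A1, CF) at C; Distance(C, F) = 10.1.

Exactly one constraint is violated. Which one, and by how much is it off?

Distance(C, F) = 10.1 — off by 4.50.

N = (0.00, 0.00) ✓; N.y = 0.00, D.y = 0.00 ✓; |ND| = 58.40 ✓; ∠(VD, DN) = 90.00° ✓; |VD| = 4.700 ✓; bearing(V→C) − bearing(V→D) = 77.00° ✓; |VC| = 4.700 ✓; ∠(VC, CF) = 89.99° ✓; |CF| = 5.600 ✗.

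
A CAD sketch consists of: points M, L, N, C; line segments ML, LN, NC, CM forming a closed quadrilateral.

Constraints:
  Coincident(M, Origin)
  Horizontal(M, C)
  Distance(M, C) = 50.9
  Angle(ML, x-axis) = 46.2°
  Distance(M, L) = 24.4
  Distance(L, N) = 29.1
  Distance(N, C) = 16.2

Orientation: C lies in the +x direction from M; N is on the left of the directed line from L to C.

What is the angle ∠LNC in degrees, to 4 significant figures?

112.3°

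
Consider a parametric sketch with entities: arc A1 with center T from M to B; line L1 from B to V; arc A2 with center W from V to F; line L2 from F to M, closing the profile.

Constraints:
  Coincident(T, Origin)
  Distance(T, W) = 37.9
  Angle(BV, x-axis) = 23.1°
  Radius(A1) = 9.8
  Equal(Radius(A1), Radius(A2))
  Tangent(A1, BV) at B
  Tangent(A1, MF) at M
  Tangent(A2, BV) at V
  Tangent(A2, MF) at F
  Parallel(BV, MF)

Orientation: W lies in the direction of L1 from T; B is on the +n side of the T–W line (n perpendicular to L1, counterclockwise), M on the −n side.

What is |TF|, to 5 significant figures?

39.147

Tangency of A1 to both parallel lines with radius 9.8 puts B and M at T ± 9.8·n: B = (-3.8449, 9.0143), M = (3.8449, -9.0143). Equal radii place V and F the same way about W: V = W + 9.8·n = (31.016, 23.884), F = W − 9.8·n = (38.706, 5.8553). Then |TF| = |F − T| = 39.147.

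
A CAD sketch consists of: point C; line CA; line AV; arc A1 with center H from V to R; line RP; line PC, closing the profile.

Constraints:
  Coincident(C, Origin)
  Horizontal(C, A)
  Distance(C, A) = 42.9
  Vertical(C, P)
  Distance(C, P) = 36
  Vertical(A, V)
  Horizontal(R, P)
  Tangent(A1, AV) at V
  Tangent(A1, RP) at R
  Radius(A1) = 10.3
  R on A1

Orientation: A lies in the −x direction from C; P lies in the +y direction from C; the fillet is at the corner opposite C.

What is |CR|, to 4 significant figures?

48.57

C is at the origin; C and A share the same y with |CA| = 42.9 and A on the −x side, so A = (-42.90, 0.000). CP is vertical with |CP| = 36.0 and P on the +y side, so P = (0.000, 36.00). The virtual corner opposite C is at (-42.90, 36.00). A1 meets AV tangentially, so HV is at right angles to AV and A1 meets RP tangentially, so HR is at right angles to RP, with radius 10.3, so the center H sits 10.3 in from both sides at H = (-32.60, 25.70). That places the tangent points at V = (-42.90, 25.70) on AV and R = (-32.60, 36.00) on RP. Then |CR| = |R − C| = 48.57.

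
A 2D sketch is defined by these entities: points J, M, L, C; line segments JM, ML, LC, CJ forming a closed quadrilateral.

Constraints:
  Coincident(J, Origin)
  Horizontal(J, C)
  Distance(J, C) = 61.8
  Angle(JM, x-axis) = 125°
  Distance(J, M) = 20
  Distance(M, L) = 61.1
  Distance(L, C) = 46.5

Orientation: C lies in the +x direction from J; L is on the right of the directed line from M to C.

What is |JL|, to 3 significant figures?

41.2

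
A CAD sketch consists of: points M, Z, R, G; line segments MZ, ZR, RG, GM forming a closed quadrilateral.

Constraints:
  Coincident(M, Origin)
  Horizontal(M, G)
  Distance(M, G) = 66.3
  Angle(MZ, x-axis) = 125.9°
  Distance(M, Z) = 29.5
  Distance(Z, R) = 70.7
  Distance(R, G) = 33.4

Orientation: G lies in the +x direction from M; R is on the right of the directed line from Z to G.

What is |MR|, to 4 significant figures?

43.28

Checks: |ZR| = 70.70 ✓; |RG| = 33.40 ✓.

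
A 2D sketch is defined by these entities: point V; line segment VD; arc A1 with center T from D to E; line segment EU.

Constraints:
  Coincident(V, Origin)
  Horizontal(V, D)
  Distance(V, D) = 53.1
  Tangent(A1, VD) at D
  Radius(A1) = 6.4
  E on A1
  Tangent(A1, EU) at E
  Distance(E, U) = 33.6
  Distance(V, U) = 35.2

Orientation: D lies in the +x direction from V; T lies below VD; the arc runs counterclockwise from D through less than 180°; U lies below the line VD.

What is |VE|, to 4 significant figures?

48.67

V is at the origin; VD is horizontal with |VD| = 53.1 and D on the +x side, so D = (53.10, 0.000). Since A1 is tangent to VD there, TD ⟂ VD, so T = D + (0, -6.4) = (53.10, -6.400). Since TE ⟂ EU (tangency), |TU| = √(6.4² + 33.6²) = 34.20 regardless of where E sits on A1. So U lies on both circle(V, 35.2) and circle(T, 34.20); the below-VD intersection is U = (24.55, -25.23). E is the foot of the tangent from U: E = (48.64, -1.811).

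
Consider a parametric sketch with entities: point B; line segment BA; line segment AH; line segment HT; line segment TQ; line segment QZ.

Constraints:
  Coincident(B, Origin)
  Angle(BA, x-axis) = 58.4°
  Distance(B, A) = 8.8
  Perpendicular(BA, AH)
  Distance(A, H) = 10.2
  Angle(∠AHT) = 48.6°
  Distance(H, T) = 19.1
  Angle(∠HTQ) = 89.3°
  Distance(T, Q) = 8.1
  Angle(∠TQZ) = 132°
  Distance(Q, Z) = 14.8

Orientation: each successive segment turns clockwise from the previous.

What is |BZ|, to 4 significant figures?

16.94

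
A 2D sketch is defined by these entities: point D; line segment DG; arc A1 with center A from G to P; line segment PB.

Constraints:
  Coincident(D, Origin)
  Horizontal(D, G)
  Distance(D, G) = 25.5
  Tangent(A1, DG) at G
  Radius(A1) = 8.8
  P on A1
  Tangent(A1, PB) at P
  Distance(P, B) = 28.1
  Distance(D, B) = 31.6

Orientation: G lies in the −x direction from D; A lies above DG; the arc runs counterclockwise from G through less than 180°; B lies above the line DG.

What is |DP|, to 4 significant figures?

18.22

D is at the origin; DG is horizontal with |DG| = 25.5 and G on the −x side, so G = (-25.50, 0.000). The tangent condition forces AG to be normal to DG, so A = G + (0, 8.8) = (-25.50, 8.800). Since AP ⟂ PB (tangency), |AB| = √(8.8² + 28.1²) = 29.45 regardless of where P sits on A1. So B lies on both circle(D, 31.6) and circle(A, 29.45); the above-DG intersection is B = (-6.151, 31.00). P is the foot of the tangent from B: P = (-17.44, 5.264).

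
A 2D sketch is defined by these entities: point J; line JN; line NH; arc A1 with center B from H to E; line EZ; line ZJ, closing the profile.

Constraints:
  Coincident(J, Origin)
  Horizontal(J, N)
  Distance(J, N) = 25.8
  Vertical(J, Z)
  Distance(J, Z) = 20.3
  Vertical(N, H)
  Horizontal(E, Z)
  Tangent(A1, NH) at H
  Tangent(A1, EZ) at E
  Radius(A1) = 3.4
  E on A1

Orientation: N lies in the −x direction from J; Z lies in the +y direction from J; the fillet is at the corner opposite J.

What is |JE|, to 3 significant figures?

30.2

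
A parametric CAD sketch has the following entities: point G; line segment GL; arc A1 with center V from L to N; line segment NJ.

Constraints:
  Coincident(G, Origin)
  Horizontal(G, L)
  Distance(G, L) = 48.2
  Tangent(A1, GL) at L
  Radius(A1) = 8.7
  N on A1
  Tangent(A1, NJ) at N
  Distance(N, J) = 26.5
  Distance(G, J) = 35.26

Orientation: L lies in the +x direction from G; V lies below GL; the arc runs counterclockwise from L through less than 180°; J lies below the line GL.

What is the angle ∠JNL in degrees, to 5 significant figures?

153.55°

Checks: |VN| = 8.700 ✓; ∠(VN, NJ) = 90.00° ✓; |NJ| = 26.50 ✓; |GJ| = 35.26 ✓.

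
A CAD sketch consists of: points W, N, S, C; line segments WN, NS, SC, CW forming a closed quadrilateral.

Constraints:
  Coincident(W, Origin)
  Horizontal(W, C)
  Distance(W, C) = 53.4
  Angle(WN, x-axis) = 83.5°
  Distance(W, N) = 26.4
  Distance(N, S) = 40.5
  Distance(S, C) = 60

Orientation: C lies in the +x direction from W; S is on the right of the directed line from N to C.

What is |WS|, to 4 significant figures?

14.38

Checks: |NS| = 40.50 ✓; |SC| = 60.00 ✓.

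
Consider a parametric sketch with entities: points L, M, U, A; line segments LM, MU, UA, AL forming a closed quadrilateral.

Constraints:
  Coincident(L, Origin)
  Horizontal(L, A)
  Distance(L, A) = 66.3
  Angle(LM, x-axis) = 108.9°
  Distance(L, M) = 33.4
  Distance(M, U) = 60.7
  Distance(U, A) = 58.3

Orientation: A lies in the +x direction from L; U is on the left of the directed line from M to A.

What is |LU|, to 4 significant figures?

70.90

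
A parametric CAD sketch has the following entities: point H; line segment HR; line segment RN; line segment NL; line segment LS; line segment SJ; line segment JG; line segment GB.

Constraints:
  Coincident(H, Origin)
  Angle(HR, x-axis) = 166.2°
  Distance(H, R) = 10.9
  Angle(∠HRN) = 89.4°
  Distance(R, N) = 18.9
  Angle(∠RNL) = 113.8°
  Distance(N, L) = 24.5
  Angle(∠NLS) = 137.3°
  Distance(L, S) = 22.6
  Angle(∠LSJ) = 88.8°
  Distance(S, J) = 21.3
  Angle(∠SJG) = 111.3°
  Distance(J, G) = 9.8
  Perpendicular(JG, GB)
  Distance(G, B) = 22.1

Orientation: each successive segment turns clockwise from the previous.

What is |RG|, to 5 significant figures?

26.710

H is at the origin; HR runs at 166.2° with length 10.9, so R = (-10.585, 2.6000). ∠HRN = 89.4° gives RN at 75.600° from the x-axis; with |RN| = 18.9, N = (-5.8851, 20.906). ∠RNL = 113.8° gives NL at 9.4000° from the x-axis; with |NL| = 24.5, L = (18.286, 24.908). ∠NLS = 137.3° gives LS at -33.300° from the x-axis; with |LS| = 22.6, S = (37.175, 12.500). ∠LSJ = 88.8° gives SJ at -124.50° from the x-axis; with |SJ| = 21.3, J = (25.111, -5.0541). ∠SJG = 111.3° gives JG at 166.80° from the x-axis; with |JG| = 9.8, G = (15.570, -2.8162). Then |RG| = |G − R| = 26.710.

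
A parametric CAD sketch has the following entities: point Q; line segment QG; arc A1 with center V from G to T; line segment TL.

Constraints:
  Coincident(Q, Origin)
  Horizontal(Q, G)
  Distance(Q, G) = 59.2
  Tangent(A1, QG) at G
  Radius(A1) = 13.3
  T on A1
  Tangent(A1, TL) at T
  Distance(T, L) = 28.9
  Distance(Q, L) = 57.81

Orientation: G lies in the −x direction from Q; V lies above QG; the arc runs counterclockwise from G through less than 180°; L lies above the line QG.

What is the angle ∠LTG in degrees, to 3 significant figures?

139°

Checks: ∠(VG, GQ) = 90.00° ✓; |VT| = 13.30 ✓; ∠(VT, TL) = 90.00° ✓; |TL| = 28.90 ✓; |QL| = 57.81 ✓.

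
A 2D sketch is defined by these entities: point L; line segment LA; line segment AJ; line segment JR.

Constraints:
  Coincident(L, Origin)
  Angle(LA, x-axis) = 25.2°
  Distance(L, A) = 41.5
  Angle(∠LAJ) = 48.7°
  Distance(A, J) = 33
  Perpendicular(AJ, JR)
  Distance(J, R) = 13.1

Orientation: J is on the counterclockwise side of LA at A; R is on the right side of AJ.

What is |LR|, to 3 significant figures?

44.6

L is at the origin; LA runs at 25.2° with length 41.5, so A = 41.5·(cos 25.2°, sin 25.2°) = (37.6, 17.7). ∠LAJ = 48.7°, so AJ runs at 25.2° + (180° − 48.7°) = 156° from the x-axis; with |AJ| = 33.0, J = A + 33.0·(cos 156°, sin 156°) = (7.29, 30.8). AJ is perpendicular to JR; with |JR| = 13.1 on the right of AJ, R = J + 13.1·(0.399, 0.917) = (12.5, 42.8). Then |LR| = |R − L| = 44.6.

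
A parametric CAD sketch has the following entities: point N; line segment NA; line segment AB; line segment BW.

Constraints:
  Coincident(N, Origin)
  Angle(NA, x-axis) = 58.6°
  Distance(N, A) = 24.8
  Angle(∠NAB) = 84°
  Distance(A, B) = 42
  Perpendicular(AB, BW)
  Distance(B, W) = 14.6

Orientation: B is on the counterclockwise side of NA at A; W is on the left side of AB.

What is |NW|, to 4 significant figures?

40.67

N is at the origin; NA runs at 58.6° with length 24.8, so A = 24.8·(cos 58.6°, sin 58.6°) = (12.92, 21.17). ∠NAB = 84.0°, so AB runs at 58.6° + (180° − 84.0°) = 154.6° from the x-axis; with |AB| = 42.0, B = A + 42.0·(cos 154.6°, sin 154.6°) = (-25.02, 39.18). The perpendicularity gives BW at right angles to AB; with |BW| = 14.6 on the left of AB, W = B + 14.6·(-0.4289, -0.9033) = (-31.28, 25.99). Then |NW| = |W − N| = 40.67.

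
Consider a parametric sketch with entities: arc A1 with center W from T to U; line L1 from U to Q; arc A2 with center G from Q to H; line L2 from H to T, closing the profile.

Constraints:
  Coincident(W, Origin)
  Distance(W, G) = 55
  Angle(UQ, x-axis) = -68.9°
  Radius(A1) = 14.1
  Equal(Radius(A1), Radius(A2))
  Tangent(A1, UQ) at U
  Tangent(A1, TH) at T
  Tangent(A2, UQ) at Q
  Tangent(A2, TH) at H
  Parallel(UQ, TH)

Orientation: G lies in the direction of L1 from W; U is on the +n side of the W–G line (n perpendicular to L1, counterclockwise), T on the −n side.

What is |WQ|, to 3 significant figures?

56.8

The slot axis is L1's direction at -68.9°, so u = (cos -68.9°, sin -68.9°) = (0.360, -0.933) and n = (−sin -68.9°, cos -68.9°) = (0.933, 0.360). W is at the origin and G lies 55.0 along u from W, so G = 55.0·u = (19.8, -51.3). Tangency of A1 to both parallel lines with radius 14.1 puts U and T at W ± 14.1·n: U = (13.2, 5.08), T = (-13.2, -5.08). Equal radii place Q and H the same way about G: Q = G + 14.1·n = (33.0, -46.2), H = G − 14.1·n = (6.65, -56.4). Then |WQ| = |Q − W| = 56.8.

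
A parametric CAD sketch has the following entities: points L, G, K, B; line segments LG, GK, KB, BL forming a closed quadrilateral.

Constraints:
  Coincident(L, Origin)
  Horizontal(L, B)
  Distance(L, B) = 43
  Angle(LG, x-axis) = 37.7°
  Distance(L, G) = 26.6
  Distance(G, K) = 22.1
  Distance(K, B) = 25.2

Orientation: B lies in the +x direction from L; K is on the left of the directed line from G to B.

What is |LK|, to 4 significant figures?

48.34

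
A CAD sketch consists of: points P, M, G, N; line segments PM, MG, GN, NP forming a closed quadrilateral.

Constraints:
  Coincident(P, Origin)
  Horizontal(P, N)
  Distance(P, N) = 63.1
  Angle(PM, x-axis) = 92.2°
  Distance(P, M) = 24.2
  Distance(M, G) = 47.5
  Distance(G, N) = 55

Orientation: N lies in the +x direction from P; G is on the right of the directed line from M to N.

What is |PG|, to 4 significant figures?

24.75

P is at the origin; P and N share the same y with |PN| = 63.1 and N in +x, so N = (63.1, 0). PM runs at 92.2° with |PM| = 24.2, so M = (-0.9290, 24.18). G is determined by |MG| = 47.5 and |GN| = 55.0 together: it lies at the intersection of circle(M, 47.5) and circle(N, 55.0). With |MN| = 68.44, the foot of the radical line on MN is 28.61 from M and the perpendicular offset is √(47.5² − 28.61²) = 37.92. Taking the right-of-MN solution: G = (12.43, -21.40).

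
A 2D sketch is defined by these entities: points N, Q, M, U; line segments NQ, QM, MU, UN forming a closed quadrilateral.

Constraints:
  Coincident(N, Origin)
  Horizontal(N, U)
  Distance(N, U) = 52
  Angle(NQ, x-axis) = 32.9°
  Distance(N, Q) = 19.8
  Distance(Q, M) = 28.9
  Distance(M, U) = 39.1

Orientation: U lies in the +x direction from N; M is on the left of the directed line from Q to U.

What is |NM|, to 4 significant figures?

47.85

Checks: |QM| = 28.90 ✓; |MU| = 39.10 ✓.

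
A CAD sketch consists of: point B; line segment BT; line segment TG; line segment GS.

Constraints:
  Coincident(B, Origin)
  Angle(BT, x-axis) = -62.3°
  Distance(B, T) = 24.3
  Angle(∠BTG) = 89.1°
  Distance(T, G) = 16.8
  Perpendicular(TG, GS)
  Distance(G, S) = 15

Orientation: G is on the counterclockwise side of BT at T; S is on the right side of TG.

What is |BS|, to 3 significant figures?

42.6

B is at the origin; BT runs at -62.3° with length 24.3, so T = 24.3·(cos -62.3°, sin -62.3°) = (11.3, -21.5). ∠BTG = 89.1°, so TG runs at -62.3° + (180° − 89.1°) = 28.6° from the x-axis; with |TG| = 16.8, G = T + 16.8·(cos 28.6°, sin 28.6°) = (26.0, -13.5). TG is perpendicular to GS; with |GS| = 15.0 on the right of TG, S = G + 15.0·(0.479, -0.878) = (33.2, -26.6). Then |BS| = |S − B| = 42.6.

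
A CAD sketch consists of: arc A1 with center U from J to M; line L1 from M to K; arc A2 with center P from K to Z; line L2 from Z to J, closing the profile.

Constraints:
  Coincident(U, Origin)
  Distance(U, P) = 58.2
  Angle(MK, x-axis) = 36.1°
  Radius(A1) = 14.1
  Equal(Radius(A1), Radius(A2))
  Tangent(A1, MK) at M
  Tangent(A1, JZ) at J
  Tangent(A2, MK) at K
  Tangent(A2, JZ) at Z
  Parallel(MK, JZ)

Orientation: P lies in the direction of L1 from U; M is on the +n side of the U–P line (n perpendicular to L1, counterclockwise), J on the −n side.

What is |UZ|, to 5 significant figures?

59.884

The slot axis is L1's direction at 36.1°, so u = (cos 36.1°, sin 36.1°) = (0.80799, 0.58920) and n = (−sin 36.1°, cos 36.1°) = (-0.58920, 0.80799). U is at the origin and P lies 58.2 along u from U, so P = 58.2·u = (47.025, 34.291). Tangency of A1 to both parallel lines with radius 14.1 puts M and J at U ± 14.1·n: M = (-8.3077, 11.393), J = (8.3077, -11.393). Equal radii place K and Z the same way about P: K = P + 14.1·n = (38.717, 45.684), Z = P − 14.1·n = (55.333, 22.899). Then |UZ| = |Z − U| = 59.884.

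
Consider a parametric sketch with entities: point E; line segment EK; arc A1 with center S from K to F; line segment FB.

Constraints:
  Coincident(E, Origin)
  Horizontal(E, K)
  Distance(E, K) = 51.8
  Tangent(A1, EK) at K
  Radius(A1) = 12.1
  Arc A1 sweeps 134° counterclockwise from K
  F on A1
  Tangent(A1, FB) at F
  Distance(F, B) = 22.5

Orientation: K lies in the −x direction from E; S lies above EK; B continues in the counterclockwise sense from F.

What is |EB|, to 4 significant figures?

69.25

E is at the origin; EK is horizontal with |EK| = 51.8 and K on the −x side, so K = (-51.80, 0.000). A1 meets EK tangentially, so SK is at right angles to EK, so S = K + (0, 12.1) = (-51.80, 12.10). On A1, K sits at bearing -90° from S; a 134° counterclockwise sweep puts F at bearing 44°, so F = S + 12.1·(cos 44°, sin 44°) = (-43.10, 20.51). Tangency of A1 to FB means the radius SF is perpendicular to FB, so FB runs along (−sin 44°, cos 44°); with |FB| = 22.5, B = (-58.73, 36.69). Then |EB| = |B − E| = 69.25.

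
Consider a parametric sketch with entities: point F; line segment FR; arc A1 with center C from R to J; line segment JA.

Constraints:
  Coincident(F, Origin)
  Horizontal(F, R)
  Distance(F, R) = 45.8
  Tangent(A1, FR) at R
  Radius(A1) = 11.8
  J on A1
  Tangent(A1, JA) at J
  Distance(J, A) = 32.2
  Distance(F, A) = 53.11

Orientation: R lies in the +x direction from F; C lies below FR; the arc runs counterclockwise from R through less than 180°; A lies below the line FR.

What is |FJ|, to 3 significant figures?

35.7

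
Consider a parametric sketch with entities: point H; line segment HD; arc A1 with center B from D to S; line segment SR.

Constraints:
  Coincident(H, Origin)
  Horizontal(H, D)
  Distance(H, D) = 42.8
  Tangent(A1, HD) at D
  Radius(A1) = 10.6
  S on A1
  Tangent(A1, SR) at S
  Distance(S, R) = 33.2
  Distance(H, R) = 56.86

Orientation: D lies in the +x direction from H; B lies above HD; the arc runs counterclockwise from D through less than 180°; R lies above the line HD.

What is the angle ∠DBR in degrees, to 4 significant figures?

167.5°

H is at the origin; H and D share the same y with |HD| = 42.8 and D on the +x side, so D = (42.80, 0.000). The tangent condition forces BD to be normal to HD, so B = D + (0, 10.6) = (42.80, 10.60). Since BS ⟂ SR (tangency), |BR| = √(10.6² + 33.2²) = 34.85 regardless of where S sits on A1. So R lies on both circle(H, 56.86) and circle(B, 34.85); the above-HD intersection is R = (35.24, 44.62). S is the foot of the tangent from R: S = (51.96, 15.94).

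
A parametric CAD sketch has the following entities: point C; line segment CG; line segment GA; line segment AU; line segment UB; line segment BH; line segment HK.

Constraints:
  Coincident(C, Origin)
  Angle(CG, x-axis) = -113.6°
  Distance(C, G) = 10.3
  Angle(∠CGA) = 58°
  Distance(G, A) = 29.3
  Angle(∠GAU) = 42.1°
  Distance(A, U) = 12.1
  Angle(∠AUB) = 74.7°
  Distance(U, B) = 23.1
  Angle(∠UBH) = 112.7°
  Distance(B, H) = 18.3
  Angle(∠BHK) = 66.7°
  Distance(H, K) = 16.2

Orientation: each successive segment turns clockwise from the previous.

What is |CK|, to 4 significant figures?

31.25

C is at the origin; CG runs at -113.6° with length 10.3, so G = (-4.124, -9.439). ∠CGA = 58.0° gives GA at 124.4° from the x-axis; with |GA| = 29.3, A = (-20.68, 14.74). ∠GAU = 42.1° gives AU at -13.50° from the x-axis; with |AU| = 12.1, U = (-8.911, 11.91). ∠AUB = 74.7° gives UB at -118.8° from the x-axis; with |UB| = 23.1, B = (-20.04, -8.330). ∠UBH = 112.7° gives BH at 173.9° from the x-axis; with |BH| = 18.3, H = (-38.24, -6.385). ∠BHK = 66.7° gives HK at 60.60° from the x-axis; with |HK| = 16.2, K = (-30.28, 7.728). Then |CK| = |K − C| = 31.25.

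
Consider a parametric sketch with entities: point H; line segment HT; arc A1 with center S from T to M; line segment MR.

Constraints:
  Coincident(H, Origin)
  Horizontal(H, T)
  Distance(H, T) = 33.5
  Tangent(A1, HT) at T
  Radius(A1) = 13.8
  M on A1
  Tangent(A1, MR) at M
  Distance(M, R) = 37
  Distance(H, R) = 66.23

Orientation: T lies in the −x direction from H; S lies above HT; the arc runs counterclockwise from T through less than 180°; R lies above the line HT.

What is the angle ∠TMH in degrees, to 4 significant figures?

76.14°

H is at the origin; HT is horizontal with |HT| = 33.5 and T on the −x side, so T = (-33.50, 0.000). Since A1 is tangent to HT there, ST ⟂ HT, so S = T + (0, 13.8) = (-33.50, 13.80). Since SM ⟂ MR (tangency), |SR| = √(13.8² + 37.0²) = 39.49 regardless of where M sits on A1. So R lies on both circle(H, 66.23) and circle(S, 39.49); the above-HT intersection is R = (-40.06, 52.74). M is the foot of the tangent from R: M = (-21.55, 20.70).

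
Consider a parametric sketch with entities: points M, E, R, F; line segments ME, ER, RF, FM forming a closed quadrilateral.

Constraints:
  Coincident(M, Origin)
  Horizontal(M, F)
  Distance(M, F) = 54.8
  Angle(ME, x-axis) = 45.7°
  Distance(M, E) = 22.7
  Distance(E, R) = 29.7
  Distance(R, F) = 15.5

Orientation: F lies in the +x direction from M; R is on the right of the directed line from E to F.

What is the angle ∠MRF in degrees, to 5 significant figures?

170.50°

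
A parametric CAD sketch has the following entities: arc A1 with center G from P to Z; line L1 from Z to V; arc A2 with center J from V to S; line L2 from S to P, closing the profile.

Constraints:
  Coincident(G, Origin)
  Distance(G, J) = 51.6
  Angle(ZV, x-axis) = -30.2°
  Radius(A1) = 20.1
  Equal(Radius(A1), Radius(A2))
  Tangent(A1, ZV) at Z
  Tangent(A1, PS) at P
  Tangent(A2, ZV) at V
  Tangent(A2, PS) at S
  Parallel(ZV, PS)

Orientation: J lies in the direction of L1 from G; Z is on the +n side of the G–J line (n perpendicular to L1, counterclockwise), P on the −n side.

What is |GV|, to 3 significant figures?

55.4

Tangency of A1 to both parallel lines with radius 20.1 puts Z and P at G ± 20.1·n: Z = (10.1, 17.4), P = (-10.1, -17.4). Equal radii place V and S the same way about J: V = J + 20.1·n = (54.7, -8.58), S = J − 20.1·n = (34.5, -43.3). Then |GV| = |V − G| = 55.4.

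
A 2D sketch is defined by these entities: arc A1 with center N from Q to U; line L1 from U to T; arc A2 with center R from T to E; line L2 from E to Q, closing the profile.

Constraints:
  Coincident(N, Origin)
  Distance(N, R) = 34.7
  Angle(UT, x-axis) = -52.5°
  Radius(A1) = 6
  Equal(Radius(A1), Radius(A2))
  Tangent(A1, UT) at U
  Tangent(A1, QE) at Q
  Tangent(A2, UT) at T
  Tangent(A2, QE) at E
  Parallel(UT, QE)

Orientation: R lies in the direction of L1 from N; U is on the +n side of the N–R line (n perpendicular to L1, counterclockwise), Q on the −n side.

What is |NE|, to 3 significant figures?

35.2

The slot axis is L1's direction at -52.5°, so u = (cos -52.5°, sin -52.5°) = (0.609, -0.793) and n = (−sin -52.5°, cos -52.5°) = (0.793, 0.609). N is at the origin and R lies 34.7 along u from N, so R = 34.7·u = (21.1, -27.5). Tangency of A1 to both parallel lines with radius 6.0 puts U and Q at N ± 6.0·n: U = (4.76, 3.65), Q = (-4.76, -3.65). Equal radii place T and E the same way about R: T = R + 6.0·n = (25.9, -23.9), E = R − 6.0·n = (16.4, -31.2). Then |NE| = |E − N| = 35.2.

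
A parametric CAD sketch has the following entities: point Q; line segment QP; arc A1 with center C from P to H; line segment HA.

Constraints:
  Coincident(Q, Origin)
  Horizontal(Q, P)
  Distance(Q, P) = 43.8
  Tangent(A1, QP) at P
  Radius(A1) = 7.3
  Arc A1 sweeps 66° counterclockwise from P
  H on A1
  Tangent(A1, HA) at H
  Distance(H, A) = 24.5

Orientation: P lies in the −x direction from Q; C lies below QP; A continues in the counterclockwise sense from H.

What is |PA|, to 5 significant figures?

31.468

Q is at the origin; QP is horizontal with |QP| = 43.8 and P on the −x side, so P = (-43.800, 0.0000). Tangency of A1 to QP means the radius CP is perpendicular to QP, so C = P + (0, -7.3) = (-43.800, -7.3000). On A1, P sits at bearing 90° from C; a 66° counterclockwise sweep puts H at bearing 156°, so H = C + 7.3·(cos 156°, sin 156°) = (-50.469, -4.3308). Tangency of A1 to HA means the radius CH is perpendicular to HA, so HA runs along (−sin 156°, cos 156°); with |HA| = 24.5, A = (-60.434, -26.713). Then |PA| = |A − P| = 31.468.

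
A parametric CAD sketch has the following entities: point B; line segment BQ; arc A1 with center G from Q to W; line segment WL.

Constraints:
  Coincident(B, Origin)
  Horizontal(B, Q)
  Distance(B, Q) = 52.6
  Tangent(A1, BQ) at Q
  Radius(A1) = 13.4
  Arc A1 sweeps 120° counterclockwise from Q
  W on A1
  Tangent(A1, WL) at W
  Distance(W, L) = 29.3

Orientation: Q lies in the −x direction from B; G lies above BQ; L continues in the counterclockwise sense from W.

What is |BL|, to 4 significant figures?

71.86

B is at the origin; BQ is horizontal with |BQ| = 52.6 and Q on the −x side, so Q = (-52.60, 0.000). Since A1 is tangent to BQ there, GQ ⟂ BQ, so G = Q + (0, 13.4) = (-52.60, 13.40). On A1, Q sits at bearing -90° from G; a 120° counterclockwise sweep puts W at bearing 30°, so W = G + 13.4·(cos 30°, sin 30°) = (-41.00, 20.10). A1 meets WL tangentially, so GW is at right angles to WL, so WL runs along (−sin 30°, cos 30°); with |WL| = 29.3, L = (-55.65, 45.47). Then |BL| = |L − B| = 71.86.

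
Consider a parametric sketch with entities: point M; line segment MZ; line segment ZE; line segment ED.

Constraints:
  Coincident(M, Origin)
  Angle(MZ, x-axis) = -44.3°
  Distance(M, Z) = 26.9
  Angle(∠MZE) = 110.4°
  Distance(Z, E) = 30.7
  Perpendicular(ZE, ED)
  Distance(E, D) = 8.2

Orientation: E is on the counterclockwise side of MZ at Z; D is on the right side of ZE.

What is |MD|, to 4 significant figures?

52.18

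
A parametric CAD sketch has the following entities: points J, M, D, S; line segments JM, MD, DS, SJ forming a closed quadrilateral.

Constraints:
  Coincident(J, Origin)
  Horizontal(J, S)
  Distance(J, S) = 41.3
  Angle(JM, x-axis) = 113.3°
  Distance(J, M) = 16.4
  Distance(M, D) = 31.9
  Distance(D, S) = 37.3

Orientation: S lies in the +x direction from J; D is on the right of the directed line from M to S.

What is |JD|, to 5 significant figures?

15.507

J is at the origin; J and S share the same y with |JS| = 41.3 and S in +x, so S = (41.3, 0). JM runs at 113.3° with |JM| = 16.4, so M = (-6.4869, 15.063). D is determined by |MD| = 31.9 and |DS| = 37.3 together: it lies at the intersection of circle(M, 31.9) and circle(S, 37.3). With |MS| = 50.105, the foot of the radical line on MS is 21.323 from M and the perpendicular offset is √(31.9² − 21.323²) = 23.726. Taking the right-of-MS solution: D = (6.7175, -13.976).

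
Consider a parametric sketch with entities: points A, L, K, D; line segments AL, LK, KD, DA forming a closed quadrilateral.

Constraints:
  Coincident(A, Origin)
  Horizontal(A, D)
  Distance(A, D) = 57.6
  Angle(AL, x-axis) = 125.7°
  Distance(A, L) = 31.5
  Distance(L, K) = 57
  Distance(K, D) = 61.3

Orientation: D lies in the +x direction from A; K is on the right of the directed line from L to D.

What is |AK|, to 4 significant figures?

27.50

A is at the origin; AD is horizontal with |AD| = 57.6 and D in +x, so D = (57.6, 0). AL runs at 125.7° with |AL| = 31.5, so L = (-18.38, 25.58). K is determined by |LK| = 57.0 and |KD| = 61.3 together: it lies at the intersection of circle(L, 57.0) and circle(D, 61.3). With |LD| = 80.17, the foot of the radical line on LD is 36.91 from L and the perpendicular offset is √(57.0² − 36.91²) = 43.43. Taking the right-of-LD solution: K = (2.744, -27.36).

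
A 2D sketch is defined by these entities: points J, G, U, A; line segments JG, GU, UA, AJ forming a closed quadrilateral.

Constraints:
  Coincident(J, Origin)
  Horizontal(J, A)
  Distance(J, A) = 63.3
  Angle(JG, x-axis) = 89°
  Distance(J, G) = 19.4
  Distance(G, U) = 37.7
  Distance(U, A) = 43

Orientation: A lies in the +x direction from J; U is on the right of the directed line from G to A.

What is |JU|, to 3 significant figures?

24.7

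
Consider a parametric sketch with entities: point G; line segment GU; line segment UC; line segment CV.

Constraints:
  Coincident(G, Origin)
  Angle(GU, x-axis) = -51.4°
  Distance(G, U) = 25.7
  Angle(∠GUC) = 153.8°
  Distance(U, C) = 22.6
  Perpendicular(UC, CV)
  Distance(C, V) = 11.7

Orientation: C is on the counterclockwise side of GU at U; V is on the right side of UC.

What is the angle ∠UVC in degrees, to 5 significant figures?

62.629°

G is at the origin; GU runs at -51.4° with length 25.7, so U = 25.7·(cos -51.4°, sin -51.4°) = (16.034, -20.085). ∠GUC = 153.8°, so UC runs at -51.4° + (180° − 153.8°) = -25.200° from the x-axis; with |UC| = 22.6, C = U + 22.6·(cos -25.200°, sin -25.200°) = (36.483, -29.708). UC is perpendicular to CV; with |CV| = 11.7 on the right of UC, V = C + 11.7·(-0.42578, -0.90483) = (31.501, -40.294). Then cos ∠UVC = VU·VC / (|VU||VC|), giving 62.629°.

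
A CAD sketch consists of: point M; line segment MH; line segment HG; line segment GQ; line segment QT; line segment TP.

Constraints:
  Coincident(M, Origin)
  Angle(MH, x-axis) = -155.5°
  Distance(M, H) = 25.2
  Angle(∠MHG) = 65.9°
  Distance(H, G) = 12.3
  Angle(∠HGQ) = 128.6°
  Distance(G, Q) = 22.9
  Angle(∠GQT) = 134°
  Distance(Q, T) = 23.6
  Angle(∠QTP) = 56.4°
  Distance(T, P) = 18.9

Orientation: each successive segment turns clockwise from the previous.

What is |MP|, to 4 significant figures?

5.983

M is at the origin; MH runs at -155.5° with length 25.2, so H = (-22.93, -10.45). ∠MHG = 65.9° gives HG at 90.40° from the x-axis; with |HG| = 12.3, G = (-23.02, 1.849). ∠HGQ = 128.6° gives GQ at 39.00° from the x-axis; with |GQ| = 22.9, Q = (-5.220, 16.26). ∠GQT = 134.0° gives QT at -7.000° from the x-axis; with |QT| = 23.6, T = (18.20, 13.38). ∠QTP = 56.4° gives TP at -130.6° from the x-axis; with |TP| = 18.9, P = (5.904, -0.9655). Then |MP| = |P − M| = 5.983.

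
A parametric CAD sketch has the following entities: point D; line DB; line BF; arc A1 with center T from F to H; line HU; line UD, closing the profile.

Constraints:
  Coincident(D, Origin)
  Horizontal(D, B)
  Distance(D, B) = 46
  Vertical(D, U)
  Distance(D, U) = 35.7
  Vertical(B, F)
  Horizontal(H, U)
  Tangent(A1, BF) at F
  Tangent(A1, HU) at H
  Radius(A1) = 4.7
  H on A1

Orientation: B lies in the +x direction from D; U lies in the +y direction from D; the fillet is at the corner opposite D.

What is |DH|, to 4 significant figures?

54.59

D is at the origin; DB is horizontal with |DB| = 46.0 and B on the +x side, so B = (46.00, 0.000). DU is vertical with |DU| = 35.7 and U on the +y side, so U = (0.000, 35.70). The virtual corner opposite D is at (46.00, 35.70). A1 meets BF tangentially, so TF is at right angles to BF and since A1 is tangent to HU there, TH ⟂ HU, with radius 4.7, so the center T sits 4.7 in from both sides at T = (41.30, 31.00). That places the tangent points at F = (46.00, 31.00) on BF and H = (41.30, 35.70) on HU. Then |DH| = |H − D| = 54.59.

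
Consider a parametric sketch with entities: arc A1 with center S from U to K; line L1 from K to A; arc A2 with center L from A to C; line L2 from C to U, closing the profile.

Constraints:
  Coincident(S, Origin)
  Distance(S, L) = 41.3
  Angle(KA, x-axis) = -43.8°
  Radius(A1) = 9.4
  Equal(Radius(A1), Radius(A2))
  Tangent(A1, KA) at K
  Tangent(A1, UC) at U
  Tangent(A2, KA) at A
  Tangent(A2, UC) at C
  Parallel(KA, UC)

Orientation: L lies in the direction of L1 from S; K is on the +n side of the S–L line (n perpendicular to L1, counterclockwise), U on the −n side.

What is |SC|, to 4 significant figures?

42.36

Tangency of A1 to both parallel lines with radius 9.4 puts K and U at S ± 9.4·n: K = (6.506, 6.785), U = (-6.506, -6.785). Equal radii place A and C the same way about L: A = L + 9.4·n = (36.31, -21.80), C = L − 9.4·n = (23.30, -35.37). Then |SC| = |C − S| = 42.36.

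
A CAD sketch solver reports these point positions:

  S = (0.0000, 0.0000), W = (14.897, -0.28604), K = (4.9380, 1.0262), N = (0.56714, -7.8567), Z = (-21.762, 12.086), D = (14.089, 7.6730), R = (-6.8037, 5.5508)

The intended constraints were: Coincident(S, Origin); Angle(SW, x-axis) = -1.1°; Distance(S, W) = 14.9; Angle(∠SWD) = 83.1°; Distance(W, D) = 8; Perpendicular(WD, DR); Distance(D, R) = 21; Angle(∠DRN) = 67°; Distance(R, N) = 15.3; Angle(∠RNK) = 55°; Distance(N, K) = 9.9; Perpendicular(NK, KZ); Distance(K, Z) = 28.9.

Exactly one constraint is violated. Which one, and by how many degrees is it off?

Perpendicular(NK, KZ) — off by 3.70°.

S = (0.00, 0.00) ✓; SW at -1.100° ✓; |SW| = 14.90 ✓; ∠SWD = 83.10° ✓; |WD| = 8.000 ✓; ∠(WD, DR) = 90.00° ✓; |DR| = 21.00 ✓; ∠DRN = 67.00° ✓; |RN| = 15.30 ✓; ∠RNK = 55.00° ✓; |NK| = 9.900 ✓; ∠(NK, KZ) = 93.70° ✗; |KZ| = 28.90 ✓.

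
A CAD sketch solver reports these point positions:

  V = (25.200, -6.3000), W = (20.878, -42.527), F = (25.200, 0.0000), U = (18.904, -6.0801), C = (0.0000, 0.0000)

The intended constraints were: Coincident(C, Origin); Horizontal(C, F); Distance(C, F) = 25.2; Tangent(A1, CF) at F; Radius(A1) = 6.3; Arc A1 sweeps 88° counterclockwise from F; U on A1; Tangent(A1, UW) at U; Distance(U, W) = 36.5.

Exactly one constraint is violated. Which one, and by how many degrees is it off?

Tangent(A1, UW) at U — off by 5.10°.

C = (0.00, 0.00) ✓; C.y = 0.00, F.y = 0.00 ✓; |CF| = 25.20 ✓; ∠(VF, FC) = 90.00° ✓; |VF| = 6.300 ✓; bearing(V→U) − bearing(V→F) = 88.00° ✓; |VU| = 6.300 ✓; ∠(VU, UW) = 84.90° ✗; |UW| = 36.50 ✓.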